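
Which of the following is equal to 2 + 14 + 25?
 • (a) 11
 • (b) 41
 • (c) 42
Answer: b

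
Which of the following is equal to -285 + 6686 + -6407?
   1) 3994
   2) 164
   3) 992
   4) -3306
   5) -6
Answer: 5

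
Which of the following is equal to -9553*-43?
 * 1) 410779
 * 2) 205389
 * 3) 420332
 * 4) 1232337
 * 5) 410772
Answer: 1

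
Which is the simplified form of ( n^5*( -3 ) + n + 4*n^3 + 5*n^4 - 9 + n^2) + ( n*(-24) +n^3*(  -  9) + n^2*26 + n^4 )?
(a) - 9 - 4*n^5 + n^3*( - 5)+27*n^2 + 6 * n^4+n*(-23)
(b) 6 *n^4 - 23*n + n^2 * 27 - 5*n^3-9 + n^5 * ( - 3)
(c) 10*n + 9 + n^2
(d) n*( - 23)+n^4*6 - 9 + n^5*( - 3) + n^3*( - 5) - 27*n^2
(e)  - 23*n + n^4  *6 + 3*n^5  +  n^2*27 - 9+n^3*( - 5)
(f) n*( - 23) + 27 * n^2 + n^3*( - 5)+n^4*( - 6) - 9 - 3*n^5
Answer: b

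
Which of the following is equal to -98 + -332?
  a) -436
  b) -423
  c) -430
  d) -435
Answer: c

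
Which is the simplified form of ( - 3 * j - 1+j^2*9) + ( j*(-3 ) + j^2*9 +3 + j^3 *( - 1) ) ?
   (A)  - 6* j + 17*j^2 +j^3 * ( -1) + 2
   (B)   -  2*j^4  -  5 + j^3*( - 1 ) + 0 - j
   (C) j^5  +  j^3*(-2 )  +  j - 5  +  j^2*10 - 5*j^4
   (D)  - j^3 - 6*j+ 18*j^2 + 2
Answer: D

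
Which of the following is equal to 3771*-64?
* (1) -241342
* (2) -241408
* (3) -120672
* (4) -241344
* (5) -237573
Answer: 4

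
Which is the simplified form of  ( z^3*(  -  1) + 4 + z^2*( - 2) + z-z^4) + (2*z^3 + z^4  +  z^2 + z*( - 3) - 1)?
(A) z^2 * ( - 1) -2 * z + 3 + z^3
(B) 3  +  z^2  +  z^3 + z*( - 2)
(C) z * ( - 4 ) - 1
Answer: A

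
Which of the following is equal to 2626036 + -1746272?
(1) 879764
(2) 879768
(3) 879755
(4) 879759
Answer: 1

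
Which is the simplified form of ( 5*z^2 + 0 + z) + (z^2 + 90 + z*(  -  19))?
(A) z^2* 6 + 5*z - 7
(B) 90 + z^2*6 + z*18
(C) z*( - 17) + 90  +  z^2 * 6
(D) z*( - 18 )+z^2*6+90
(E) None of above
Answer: D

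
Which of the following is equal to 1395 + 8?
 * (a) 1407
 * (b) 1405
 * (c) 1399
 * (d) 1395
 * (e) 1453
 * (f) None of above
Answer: f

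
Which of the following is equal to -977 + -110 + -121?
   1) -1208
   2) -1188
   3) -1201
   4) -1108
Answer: 1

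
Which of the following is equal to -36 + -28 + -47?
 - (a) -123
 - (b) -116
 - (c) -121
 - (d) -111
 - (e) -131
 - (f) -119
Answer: d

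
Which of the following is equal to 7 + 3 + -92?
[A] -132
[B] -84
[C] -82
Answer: C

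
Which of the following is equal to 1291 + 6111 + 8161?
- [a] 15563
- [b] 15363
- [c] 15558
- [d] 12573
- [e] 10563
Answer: a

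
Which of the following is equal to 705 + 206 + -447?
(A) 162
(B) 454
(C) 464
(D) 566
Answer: C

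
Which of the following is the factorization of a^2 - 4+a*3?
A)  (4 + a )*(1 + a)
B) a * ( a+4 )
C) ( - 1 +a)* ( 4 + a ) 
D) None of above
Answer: C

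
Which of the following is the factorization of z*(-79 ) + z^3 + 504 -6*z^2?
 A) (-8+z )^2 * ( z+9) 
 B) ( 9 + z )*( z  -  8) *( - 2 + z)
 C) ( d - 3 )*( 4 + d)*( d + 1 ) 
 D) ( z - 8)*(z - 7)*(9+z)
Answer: D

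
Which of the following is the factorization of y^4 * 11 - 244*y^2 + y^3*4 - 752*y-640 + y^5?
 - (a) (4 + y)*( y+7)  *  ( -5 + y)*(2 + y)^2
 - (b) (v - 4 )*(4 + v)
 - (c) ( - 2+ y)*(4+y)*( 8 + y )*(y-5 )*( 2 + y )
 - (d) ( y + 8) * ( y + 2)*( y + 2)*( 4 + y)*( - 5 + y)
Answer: d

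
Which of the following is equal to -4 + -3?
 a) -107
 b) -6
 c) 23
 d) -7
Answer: d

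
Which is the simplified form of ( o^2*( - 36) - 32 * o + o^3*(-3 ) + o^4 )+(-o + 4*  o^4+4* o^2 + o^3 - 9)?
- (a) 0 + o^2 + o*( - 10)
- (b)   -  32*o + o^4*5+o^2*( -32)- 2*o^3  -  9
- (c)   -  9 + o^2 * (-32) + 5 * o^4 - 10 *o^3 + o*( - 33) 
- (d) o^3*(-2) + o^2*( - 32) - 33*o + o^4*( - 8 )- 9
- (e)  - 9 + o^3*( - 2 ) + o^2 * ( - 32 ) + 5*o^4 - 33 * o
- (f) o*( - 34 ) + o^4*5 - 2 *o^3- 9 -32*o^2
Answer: e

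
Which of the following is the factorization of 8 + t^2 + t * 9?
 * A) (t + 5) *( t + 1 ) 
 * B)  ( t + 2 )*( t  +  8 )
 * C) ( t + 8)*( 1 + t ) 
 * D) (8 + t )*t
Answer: C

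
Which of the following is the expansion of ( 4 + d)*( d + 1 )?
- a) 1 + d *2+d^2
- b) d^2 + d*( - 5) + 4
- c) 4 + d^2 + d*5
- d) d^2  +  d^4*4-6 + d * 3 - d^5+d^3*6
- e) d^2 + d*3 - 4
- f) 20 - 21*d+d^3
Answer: c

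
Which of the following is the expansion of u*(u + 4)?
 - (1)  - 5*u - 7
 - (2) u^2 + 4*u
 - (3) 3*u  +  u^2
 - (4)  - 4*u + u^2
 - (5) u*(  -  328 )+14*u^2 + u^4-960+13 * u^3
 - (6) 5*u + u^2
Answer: 2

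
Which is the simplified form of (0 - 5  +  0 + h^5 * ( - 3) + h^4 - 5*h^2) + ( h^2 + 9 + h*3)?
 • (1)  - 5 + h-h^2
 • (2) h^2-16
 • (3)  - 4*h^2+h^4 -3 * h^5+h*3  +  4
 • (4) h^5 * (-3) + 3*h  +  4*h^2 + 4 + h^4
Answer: 3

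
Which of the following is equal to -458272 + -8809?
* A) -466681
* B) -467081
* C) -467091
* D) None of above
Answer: B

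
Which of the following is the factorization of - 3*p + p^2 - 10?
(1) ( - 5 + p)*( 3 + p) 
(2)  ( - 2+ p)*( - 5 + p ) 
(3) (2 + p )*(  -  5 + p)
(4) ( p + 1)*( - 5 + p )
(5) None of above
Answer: 3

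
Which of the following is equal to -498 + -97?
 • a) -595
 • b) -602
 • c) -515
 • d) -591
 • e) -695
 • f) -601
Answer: a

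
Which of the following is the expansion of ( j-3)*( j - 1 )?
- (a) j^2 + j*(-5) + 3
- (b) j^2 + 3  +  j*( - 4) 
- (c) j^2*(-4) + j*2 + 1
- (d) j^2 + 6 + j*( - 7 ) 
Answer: b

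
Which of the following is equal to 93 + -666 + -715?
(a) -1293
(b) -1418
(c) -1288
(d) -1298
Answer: c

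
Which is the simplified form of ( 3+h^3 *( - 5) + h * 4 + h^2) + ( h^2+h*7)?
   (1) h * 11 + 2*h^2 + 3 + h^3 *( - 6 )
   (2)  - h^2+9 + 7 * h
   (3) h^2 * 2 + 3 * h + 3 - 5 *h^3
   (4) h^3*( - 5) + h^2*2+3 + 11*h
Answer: 4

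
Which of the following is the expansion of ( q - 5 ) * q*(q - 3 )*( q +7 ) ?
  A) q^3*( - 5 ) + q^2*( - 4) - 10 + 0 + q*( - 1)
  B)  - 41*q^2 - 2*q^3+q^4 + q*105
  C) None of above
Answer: C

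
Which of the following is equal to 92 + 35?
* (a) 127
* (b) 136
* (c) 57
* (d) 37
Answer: a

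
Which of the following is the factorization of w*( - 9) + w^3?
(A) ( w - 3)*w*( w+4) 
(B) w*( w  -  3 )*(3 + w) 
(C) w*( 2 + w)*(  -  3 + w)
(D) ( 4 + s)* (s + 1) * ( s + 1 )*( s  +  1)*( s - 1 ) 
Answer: B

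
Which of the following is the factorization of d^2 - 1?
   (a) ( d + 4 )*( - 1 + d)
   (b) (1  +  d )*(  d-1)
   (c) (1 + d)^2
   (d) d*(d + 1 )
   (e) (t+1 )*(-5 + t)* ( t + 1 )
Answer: b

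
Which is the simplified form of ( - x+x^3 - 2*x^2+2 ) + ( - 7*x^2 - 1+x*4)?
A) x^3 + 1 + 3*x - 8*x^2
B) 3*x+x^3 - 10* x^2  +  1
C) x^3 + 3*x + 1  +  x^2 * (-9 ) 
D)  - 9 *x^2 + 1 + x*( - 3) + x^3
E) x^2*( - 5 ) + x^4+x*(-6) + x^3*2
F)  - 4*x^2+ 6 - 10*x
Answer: C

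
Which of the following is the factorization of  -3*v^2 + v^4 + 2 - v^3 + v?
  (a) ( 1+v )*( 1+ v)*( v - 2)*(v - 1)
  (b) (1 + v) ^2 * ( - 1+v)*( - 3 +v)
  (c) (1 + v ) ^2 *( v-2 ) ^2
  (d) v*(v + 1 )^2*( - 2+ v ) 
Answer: a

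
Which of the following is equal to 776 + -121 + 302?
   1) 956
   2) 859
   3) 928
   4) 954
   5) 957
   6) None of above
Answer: 5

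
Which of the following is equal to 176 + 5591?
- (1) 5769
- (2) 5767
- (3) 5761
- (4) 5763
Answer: 2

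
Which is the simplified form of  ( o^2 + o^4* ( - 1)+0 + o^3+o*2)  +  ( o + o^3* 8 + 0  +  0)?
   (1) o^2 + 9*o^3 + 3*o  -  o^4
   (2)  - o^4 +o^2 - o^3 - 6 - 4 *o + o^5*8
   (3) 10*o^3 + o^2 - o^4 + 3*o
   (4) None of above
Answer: 1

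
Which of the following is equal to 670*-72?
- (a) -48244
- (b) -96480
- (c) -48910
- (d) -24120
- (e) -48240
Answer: e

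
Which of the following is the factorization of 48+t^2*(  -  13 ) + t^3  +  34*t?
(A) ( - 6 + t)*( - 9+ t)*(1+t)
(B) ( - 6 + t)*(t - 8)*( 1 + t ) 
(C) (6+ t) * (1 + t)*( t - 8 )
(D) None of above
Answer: B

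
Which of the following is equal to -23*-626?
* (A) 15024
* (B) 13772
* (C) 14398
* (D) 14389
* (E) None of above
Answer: C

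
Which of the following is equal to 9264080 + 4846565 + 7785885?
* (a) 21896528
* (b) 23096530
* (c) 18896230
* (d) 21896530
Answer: d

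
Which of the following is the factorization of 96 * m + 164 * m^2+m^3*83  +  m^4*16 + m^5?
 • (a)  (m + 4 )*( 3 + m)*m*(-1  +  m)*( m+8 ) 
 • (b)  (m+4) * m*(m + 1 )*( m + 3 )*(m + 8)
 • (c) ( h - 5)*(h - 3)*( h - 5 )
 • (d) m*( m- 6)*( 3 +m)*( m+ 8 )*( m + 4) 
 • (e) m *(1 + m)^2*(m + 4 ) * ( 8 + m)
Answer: b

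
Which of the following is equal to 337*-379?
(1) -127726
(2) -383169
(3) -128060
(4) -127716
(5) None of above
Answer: 5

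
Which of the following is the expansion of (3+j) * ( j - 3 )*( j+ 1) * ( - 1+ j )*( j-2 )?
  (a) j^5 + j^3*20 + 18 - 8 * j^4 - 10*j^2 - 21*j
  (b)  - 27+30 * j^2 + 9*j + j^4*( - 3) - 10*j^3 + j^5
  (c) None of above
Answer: c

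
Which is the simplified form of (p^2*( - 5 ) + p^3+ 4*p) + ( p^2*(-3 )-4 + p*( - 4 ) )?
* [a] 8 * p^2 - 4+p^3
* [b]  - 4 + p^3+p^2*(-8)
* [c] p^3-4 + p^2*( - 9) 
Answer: b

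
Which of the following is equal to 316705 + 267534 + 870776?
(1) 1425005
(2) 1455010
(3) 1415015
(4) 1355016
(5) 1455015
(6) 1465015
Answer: 5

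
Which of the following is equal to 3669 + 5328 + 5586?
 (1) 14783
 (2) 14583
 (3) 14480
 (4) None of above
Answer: 2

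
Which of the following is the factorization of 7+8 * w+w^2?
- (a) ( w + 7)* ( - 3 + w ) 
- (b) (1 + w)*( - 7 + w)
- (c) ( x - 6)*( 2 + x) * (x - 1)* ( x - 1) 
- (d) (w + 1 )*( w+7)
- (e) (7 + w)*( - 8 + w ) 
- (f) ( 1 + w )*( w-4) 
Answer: d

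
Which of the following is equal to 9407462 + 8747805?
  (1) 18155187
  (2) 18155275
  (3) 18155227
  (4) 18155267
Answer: 4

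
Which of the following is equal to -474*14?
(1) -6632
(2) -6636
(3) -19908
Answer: 2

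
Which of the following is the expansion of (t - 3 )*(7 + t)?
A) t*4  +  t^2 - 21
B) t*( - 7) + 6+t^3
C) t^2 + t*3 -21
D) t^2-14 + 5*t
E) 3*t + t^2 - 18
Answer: A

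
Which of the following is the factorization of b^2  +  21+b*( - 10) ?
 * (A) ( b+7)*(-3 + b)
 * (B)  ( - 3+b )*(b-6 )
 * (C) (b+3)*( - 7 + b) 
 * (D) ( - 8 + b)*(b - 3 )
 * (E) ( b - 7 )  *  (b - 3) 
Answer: E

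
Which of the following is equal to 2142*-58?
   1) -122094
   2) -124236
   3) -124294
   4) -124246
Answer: 2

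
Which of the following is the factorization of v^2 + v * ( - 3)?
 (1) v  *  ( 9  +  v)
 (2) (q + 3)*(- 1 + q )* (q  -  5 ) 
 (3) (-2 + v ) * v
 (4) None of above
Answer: 4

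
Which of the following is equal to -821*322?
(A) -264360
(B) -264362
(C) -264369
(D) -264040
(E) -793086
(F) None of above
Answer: B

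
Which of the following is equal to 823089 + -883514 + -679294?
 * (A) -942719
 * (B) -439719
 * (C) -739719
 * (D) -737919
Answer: C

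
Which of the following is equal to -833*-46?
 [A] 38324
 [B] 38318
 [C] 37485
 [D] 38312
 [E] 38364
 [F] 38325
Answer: B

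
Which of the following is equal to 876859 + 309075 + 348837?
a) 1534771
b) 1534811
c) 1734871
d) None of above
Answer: a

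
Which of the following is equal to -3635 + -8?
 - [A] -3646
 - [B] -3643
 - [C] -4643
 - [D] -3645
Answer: B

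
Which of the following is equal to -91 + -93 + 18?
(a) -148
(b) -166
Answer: b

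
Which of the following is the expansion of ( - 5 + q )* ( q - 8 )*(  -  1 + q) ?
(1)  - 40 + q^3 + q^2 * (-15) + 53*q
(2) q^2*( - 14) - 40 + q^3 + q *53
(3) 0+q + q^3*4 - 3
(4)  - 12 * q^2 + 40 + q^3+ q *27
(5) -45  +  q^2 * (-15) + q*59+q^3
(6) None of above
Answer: 2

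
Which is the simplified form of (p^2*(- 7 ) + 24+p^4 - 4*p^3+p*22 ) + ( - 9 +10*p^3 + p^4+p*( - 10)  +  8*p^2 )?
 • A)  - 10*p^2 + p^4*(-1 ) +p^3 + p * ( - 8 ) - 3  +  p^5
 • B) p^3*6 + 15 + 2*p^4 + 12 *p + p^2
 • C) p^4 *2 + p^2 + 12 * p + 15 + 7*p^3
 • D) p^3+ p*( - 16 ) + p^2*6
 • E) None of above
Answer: B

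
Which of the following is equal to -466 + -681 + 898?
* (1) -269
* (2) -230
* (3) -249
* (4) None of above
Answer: 3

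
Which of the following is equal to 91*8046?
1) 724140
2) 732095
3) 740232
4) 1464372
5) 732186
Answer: 5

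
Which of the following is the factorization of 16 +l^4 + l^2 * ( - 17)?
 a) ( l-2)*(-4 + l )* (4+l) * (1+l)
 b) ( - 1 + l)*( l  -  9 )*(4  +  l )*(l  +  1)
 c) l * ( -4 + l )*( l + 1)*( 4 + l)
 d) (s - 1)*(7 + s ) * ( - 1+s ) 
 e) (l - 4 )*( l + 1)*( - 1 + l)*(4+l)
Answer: e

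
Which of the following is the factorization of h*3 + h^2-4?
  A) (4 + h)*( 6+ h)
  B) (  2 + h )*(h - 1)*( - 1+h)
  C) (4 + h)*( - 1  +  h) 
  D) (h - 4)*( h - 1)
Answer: C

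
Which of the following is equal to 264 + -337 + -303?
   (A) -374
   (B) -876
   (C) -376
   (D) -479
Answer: C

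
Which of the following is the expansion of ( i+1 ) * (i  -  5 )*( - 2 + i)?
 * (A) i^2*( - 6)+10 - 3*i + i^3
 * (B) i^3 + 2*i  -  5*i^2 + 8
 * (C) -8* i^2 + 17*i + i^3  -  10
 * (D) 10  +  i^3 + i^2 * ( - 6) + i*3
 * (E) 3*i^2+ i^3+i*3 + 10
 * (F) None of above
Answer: D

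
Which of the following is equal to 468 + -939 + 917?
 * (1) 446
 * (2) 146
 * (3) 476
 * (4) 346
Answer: 1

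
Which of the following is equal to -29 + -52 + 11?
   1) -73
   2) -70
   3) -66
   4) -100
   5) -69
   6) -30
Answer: 2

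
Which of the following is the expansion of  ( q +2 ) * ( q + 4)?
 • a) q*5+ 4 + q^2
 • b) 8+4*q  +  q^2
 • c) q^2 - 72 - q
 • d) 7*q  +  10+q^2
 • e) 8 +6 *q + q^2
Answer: e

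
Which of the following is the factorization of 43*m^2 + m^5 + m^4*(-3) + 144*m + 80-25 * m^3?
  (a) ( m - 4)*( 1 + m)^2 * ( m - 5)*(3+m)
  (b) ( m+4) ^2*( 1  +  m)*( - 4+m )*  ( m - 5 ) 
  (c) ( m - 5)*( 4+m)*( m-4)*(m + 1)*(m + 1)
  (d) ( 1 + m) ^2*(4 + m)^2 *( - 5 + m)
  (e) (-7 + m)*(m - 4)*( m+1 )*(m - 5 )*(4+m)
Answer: c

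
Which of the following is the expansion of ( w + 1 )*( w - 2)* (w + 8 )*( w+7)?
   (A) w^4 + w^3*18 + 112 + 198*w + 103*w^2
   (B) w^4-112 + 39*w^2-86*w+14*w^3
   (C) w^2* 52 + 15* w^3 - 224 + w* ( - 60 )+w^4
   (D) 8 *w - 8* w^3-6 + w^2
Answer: B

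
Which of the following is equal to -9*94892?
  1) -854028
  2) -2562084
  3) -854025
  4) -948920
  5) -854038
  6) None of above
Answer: 1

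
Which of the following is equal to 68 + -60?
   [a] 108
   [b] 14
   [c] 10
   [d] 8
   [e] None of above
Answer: d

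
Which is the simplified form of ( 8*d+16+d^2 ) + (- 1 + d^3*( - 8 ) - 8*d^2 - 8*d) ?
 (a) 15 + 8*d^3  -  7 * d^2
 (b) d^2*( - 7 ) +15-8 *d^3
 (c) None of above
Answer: b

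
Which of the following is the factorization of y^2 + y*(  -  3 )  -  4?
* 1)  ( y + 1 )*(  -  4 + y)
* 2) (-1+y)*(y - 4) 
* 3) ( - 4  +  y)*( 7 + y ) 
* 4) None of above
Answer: 1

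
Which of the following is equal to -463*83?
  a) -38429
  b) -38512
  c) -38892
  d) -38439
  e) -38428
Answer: a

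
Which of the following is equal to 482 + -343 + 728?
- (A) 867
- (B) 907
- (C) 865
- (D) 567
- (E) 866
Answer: A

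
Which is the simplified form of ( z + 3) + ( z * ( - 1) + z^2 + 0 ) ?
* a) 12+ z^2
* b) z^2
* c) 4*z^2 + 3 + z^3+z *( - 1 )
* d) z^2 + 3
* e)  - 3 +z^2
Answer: d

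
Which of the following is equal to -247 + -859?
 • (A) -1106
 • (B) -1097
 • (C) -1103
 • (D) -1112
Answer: A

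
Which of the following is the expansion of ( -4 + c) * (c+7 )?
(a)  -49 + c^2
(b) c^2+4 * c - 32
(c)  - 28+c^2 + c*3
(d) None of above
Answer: c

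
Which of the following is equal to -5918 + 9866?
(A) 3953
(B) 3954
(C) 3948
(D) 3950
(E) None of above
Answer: C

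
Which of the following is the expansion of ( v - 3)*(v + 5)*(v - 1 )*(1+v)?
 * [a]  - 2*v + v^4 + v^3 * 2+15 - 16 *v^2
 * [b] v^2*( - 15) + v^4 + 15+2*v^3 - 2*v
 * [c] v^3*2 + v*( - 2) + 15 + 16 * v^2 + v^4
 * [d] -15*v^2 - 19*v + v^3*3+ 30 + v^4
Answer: a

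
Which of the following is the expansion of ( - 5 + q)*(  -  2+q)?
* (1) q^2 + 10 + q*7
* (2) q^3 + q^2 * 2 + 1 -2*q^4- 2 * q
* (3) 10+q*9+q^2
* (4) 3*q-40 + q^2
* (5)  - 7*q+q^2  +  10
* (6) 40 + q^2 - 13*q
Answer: 5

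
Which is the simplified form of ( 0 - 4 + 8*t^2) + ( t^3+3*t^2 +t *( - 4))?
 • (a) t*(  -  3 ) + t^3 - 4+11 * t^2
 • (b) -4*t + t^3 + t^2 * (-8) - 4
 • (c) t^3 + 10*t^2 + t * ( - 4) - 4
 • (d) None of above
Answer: d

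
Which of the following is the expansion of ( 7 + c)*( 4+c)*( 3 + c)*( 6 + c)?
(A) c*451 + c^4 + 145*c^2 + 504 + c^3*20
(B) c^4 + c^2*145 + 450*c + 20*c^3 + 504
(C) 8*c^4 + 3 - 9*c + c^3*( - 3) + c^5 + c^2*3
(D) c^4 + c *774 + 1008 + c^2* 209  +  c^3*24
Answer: B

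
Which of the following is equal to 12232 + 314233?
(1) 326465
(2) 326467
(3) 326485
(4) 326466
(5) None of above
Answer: 1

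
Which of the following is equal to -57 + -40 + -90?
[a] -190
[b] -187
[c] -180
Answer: b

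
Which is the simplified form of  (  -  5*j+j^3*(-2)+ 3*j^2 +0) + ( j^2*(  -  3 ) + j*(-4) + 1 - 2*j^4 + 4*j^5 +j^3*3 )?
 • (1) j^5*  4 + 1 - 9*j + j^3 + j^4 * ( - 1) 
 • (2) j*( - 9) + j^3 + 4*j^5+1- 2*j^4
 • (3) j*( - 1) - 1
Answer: 2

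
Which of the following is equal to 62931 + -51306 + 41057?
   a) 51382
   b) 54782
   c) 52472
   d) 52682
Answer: d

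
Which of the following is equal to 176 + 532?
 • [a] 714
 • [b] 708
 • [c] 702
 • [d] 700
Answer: b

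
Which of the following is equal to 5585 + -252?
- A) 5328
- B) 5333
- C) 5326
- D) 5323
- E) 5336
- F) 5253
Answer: B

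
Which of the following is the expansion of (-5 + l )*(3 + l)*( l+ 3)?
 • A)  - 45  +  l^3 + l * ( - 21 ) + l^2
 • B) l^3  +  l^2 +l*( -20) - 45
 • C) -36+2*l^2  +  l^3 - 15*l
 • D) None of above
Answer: A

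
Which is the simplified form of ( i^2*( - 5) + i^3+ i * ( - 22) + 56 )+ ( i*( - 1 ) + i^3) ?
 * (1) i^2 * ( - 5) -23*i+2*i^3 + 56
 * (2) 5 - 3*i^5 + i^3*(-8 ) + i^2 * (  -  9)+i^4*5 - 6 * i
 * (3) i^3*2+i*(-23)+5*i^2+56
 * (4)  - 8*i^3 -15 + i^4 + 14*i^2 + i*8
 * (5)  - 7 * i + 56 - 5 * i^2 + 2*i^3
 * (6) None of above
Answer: 1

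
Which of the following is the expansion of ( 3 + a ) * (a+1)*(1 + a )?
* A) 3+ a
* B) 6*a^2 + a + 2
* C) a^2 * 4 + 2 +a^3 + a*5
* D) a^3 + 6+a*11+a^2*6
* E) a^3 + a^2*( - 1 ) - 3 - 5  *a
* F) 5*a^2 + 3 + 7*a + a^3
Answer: F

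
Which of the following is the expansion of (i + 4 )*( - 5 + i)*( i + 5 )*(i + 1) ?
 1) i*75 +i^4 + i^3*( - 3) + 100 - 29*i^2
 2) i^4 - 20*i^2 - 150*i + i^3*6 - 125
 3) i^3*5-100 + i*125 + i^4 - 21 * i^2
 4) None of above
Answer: 4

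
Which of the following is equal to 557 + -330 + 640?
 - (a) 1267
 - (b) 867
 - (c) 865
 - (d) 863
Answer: b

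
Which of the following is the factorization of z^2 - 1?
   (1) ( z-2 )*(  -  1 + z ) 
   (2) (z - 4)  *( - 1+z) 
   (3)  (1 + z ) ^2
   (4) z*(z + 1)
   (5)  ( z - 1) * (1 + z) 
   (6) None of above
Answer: 5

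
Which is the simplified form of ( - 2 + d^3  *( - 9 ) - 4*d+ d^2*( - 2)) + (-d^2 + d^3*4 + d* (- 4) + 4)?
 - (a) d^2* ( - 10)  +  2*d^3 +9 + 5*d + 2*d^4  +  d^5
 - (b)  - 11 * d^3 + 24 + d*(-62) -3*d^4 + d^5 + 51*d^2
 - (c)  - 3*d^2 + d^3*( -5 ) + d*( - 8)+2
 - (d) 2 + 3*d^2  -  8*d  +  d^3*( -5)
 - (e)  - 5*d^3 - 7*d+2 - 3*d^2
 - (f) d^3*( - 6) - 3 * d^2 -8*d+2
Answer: c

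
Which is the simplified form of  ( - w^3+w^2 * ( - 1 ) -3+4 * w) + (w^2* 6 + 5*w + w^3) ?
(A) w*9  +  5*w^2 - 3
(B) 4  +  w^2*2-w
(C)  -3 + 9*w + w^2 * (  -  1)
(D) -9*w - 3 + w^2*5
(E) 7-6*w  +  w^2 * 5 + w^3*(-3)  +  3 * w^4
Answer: A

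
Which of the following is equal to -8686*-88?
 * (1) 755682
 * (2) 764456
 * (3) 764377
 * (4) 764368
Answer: 4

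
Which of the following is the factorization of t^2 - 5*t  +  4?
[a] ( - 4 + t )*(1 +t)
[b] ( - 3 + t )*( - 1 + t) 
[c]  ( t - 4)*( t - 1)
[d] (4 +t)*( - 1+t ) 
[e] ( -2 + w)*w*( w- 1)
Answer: c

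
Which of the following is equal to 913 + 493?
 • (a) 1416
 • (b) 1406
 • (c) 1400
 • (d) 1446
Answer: b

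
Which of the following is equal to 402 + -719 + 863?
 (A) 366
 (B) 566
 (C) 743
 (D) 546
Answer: D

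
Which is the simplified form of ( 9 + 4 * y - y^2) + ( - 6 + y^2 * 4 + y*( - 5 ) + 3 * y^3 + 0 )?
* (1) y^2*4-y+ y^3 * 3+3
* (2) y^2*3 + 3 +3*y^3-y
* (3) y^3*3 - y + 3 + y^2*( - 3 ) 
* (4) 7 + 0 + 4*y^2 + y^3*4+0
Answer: 2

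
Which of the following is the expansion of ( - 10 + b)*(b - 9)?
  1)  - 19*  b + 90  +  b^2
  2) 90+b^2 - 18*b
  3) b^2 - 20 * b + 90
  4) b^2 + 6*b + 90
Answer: 1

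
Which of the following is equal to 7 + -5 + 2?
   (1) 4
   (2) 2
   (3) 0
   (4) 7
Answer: 1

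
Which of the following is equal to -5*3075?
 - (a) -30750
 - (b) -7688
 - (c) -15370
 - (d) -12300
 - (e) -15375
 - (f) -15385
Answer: e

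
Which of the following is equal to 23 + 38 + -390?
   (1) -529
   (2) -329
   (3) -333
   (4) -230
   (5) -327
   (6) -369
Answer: 2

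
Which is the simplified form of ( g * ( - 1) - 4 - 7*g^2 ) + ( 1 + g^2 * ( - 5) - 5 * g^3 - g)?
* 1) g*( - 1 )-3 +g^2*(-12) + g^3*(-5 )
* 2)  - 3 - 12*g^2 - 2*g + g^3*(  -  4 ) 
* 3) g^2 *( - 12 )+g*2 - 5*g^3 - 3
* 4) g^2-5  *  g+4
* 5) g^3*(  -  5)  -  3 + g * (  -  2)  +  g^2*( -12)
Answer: 5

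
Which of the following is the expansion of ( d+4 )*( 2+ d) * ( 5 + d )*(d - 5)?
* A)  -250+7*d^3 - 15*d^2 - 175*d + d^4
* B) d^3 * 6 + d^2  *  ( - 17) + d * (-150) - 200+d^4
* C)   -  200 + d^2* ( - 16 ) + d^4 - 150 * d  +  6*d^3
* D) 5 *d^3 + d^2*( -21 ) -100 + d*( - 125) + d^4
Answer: B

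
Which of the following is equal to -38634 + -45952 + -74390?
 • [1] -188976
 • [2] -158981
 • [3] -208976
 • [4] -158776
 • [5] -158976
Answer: 5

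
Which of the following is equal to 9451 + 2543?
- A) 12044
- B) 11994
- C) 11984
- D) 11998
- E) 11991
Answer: B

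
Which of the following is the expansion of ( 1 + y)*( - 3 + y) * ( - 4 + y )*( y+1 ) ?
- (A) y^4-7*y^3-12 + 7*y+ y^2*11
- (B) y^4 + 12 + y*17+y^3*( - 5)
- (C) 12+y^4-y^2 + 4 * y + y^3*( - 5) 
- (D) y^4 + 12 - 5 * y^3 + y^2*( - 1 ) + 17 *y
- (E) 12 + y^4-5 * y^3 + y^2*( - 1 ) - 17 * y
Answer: D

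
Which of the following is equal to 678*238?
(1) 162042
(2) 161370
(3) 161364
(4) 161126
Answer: 3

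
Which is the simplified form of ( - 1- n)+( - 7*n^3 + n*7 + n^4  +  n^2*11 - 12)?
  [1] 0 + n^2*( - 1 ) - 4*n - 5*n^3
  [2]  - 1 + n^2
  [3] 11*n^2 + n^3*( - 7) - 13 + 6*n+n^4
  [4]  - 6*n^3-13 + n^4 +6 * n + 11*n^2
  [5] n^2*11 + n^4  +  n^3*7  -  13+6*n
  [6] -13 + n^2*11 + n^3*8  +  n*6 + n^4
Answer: 3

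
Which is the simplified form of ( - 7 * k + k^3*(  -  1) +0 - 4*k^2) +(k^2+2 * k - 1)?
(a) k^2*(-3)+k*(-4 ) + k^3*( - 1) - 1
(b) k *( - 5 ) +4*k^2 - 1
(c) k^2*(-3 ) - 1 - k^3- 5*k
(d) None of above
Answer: c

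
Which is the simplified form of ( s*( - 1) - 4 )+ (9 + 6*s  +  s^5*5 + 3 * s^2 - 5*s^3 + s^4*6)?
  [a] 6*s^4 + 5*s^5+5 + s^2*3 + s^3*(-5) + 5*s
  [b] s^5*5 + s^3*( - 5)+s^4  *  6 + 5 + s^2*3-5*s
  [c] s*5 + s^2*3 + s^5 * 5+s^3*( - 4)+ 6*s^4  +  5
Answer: a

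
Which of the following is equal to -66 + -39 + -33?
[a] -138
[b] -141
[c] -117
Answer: a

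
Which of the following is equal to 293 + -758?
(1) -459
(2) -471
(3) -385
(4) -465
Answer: 4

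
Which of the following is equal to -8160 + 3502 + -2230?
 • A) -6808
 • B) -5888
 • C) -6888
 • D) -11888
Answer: C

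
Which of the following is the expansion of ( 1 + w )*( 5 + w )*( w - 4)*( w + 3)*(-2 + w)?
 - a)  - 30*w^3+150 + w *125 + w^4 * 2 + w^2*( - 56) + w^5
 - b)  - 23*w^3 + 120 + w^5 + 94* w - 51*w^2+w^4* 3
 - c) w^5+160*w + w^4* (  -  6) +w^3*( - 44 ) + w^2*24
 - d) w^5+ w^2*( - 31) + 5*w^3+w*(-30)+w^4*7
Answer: b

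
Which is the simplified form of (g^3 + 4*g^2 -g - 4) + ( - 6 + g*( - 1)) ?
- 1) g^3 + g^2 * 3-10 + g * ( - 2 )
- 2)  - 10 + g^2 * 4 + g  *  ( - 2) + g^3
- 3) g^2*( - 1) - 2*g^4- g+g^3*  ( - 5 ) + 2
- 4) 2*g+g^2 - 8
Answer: 2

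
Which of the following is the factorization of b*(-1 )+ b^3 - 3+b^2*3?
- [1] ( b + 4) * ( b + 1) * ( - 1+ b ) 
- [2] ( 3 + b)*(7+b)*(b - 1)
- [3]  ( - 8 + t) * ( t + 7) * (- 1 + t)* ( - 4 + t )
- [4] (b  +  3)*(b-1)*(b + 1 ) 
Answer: 4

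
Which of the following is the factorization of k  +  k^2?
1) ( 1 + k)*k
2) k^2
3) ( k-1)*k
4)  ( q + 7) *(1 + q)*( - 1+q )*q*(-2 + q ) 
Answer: 1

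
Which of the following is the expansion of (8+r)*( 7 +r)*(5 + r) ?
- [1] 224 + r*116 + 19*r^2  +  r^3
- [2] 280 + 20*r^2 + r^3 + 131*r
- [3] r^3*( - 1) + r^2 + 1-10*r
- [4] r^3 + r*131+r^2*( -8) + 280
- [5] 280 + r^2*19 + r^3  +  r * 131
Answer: 2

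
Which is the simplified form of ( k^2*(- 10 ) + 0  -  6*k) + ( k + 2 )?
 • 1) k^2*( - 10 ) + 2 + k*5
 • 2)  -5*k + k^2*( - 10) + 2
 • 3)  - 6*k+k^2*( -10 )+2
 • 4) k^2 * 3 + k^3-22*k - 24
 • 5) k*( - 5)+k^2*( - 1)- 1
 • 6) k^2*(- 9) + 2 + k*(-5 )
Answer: 2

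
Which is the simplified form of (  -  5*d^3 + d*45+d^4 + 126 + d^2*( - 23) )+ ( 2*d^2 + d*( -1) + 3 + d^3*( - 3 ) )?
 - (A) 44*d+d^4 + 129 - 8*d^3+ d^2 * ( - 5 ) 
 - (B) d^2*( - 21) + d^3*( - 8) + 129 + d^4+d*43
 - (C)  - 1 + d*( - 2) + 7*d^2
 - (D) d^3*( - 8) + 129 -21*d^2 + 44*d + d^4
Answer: D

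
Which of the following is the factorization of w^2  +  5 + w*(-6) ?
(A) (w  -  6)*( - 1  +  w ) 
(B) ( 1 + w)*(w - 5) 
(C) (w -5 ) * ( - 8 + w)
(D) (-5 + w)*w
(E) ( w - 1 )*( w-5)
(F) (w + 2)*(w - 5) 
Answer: E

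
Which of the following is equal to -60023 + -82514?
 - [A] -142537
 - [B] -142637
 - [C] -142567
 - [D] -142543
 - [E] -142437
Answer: A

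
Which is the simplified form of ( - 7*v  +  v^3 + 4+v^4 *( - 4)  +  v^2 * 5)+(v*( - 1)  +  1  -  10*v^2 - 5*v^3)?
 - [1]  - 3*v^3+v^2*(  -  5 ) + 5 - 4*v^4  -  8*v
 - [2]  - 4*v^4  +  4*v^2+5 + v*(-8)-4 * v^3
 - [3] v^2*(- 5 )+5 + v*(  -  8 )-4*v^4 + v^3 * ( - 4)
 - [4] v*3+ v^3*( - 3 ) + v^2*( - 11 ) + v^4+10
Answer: 3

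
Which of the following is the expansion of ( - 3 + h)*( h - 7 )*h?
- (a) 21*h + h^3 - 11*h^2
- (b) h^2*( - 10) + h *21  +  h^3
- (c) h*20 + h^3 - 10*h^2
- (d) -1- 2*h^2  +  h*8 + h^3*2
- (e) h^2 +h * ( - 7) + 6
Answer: b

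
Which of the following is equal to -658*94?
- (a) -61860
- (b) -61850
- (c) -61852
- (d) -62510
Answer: c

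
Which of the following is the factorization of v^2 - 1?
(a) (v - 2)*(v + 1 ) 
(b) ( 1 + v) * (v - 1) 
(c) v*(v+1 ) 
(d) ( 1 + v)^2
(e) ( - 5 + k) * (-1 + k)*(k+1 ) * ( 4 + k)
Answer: b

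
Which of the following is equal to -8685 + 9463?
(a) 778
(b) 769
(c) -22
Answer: a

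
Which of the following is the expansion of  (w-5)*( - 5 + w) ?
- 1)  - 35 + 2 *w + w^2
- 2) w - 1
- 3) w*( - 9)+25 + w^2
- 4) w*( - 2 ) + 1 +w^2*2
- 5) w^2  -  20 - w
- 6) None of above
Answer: 6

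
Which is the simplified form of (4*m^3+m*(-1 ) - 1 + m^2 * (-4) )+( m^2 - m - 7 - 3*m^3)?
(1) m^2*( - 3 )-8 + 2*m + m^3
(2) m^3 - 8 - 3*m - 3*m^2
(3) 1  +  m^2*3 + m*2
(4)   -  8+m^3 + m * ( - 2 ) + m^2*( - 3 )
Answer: 4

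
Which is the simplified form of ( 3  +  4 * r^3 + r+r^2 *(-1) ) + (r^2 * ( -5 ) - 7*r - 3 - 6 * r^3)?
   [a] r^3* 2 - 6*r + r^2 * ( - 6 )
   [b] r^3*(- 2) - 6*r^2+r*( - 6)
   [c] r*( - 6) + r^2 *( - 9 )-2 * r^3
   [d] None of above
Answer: b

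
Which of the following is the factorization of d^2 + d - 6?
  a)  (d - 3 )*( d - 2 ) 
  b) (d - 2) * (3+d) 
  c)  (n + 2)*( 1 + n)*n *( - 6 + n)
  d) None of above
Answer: b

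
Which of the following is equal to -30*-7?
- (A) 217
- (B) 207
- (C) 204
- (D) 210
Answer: D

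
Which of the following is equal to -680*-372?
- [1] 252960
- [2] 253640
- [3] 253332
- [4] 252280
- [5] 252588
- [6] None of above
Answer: 1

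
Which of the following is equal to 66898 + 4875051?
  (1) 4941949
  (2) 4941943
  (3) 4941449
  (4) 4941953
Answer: 1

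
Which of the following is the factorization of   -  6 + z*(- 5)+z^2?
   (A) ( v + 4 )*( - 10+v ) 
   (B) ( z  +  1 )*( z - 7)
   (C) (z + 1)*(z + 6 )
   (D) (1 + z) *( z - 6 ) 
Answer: D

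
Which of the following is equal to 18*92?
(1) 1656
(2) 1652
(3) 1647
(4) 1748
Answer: 1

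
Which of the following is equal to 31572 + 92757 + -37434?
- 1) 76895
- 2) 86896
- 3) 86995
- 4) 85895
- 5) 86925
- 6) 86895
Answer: 6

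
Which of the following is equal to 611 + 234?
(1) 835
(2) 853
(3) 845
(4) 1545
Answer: 3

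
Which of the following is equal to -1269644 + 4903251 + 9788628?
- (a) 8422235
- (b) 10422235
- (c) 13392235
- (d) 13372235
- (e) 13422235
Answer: e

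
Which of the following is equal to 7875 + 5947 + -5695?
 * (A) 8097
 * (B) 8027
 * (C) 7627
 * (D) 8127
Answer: D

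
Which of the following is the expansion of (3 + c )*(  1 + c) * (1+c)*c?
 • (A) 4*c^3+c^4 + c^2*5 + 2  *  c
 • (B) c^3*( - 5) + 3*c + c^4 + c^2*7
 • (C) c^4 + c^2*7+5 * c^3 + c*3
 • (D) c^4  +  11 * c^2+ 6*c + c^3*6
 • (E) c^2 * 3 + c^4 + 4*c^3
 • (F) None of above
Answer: C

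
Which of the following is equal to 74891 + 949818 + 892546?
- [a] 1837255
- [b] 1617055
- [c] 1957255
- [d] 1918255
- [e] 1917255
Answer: e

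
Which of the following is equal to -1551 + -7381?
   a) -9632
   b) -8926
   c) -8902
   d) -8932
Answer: d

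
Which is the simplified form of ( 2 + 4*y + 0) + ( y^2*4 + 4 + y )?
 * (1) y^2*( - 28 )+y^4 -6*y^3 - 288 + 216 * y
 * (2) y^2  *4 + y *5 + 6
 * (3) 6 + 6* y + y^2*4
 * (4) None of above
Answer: 2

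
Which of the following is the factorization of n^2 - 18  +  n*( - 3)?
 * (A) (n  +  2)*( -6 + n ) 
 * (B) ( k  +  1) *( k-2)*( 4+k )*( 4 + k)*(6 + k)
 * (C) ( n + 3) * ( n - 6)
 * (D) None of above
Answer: C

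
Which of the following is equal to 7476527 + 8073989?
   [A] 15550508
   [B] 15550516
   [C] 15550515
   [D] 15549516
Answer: B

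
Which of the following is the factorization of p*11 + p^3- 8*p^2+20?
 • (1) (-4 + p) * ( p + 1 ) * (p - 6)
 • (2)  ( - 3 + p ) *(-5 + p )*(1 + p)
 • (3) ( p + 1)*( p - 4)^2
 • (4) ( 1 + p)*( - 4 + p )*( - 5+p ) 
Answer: 4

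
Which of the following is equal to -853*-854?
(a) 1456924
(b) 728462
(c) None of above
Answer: b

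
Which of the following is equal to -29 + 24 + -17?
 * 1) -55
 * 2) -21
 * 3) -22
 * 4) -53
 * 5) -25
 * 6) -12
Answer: 3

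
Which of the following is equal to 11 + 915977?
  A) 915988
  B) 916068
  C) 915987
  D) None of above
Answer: A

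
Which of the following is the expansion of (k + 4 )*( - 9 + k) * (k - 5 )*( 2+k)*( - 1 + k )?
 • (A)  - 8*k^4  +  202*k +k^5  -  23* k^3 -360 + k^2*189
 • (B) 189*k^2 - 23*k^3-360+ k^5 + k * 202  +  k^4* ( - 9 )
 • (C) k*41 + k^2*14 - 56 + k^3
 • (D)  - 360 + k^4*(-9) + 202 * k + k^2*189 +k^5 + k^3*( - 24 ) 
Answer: B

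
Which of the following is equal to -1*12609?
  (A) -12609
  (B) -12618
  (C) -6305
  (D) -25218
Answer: A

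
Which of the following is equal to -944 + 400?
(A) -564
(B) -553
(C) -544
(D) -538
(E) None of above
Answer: C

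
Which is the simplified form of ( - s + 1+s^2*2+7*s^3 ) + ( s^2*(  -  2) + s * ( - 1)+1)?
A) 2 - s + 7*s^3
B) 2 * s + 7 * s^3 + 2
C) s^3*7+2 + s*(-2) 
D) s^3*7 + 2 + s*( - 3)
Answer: C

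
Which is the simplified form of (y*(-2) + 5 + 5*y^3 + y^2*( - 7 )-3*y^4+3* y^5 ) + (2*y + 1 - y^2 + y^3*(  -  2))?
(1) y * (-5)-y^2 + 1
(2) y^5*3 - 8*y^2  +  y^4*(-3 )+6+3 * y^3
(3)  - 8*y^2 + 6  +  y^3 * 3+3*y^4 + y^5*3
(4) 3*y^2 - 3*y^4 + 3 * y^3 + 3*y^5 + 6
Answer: 2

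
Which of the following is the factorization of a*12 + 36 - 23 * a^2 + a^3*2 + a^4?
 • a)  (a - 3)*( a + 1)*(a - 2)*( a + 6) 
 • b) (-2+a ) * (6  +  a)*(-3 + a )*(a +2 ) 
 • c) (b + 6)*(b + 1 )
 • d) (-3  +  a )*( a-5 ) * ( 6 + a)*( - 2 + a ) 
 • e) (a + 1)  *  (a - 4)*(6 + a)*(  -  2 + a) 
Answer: a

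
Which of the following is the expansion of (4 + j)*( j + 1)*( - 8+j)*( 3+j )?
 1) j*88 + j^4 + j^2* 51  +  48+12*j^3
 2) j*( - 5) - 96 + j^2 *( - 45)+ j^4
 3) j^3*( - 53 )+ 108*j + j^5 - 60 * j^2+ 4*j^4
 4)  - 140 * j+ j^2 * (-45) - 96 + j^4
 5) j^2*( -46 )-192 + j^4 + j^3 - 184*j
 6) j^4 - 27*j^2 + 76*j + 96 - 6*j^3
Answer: 4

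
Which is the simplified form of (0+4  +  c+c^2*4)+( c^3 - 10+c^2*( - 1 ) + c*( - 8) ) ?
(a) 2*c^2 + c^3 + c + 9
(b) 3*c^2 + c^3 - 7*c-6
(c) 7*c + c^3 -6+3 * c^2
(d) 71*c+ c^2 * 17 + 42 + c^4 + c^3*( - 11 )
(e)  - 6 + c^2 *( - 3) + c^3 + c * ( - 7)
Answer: b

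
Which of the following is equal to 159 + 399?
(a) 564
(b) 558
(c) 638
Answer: b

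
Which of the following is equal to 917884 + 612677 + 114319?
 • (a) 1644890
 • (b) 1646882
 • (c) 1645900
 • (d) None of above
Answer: d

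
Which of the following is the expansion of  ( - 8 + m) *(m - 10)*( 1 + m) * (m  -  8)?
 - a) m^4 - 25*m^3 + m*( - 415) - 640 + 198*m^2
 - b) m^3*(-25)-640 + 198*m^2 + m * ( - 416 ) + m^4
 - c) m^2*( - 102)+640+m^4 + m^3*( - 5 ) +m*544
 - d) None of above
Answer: b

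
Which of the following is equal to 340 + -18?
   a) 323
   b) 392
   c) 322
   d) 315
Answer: c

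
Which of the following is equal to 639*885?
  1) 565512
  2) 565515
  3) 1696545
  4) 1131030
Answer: 2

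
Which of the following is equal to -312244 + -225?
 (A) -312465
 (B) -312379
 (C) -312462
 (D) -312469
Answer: D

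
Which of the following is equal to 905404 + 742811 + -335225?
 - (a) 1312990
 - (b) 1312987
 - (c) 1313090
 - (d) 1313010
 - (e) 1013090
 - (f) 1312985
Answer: a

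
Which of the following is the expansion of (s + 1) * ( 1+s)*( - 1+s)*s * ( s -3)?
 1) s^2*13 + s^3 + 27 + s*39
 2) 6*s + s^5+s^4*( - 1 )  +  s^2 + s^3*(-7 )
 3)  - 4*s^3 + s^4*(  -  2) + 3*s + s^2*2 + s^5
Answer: 3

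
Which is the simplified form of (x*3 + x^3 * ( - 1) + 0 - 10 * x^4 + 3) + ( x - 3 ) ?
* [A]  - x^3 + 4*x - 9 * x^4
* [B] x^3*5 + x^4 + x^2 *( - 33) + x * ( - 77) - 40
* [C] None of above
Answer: C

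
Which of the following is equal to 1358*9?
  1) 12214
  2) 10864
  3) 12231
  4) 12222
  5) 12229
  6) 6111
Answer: 4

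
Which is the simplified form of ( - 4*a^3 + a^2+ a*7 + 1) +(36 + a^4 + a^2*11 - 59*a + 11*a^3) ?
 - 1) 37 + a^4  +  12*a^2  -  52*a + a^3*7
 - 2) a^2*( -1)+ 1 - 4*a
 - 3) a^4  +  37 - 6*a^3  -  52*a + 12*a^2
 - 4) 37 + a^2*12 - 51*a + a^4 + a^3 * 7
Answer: 1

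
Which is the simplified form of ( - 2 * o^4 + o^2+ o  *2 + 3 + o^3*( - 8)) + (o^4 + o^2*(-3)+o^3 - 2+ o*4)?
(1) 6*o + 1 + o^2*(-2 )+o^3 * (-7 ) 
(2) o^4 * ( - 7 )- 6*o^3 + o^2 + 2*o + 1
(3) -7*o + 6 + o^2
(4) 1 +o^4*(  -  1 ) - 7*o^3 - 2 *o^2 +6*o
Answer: 4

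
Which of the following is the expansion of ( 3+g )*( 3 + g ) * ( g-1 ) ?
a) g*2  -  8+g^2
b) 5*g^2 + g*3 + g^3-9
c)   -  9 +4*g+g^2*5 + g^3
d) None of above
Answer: b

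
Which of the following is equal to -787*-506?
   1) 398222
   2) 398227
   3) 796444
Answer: 1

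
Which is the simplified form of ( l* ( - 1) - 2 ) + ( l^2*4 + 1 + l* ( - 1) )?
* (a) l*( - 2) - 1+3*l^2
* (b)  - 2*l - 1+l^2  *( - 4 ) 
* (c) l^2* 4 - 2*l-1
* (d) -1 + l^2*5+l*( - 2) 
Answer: c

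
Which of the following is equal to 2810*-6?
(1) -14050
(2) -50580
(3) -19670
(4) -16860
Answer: 4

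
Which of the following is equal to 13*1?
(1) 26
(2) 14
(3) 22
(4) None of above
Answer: 4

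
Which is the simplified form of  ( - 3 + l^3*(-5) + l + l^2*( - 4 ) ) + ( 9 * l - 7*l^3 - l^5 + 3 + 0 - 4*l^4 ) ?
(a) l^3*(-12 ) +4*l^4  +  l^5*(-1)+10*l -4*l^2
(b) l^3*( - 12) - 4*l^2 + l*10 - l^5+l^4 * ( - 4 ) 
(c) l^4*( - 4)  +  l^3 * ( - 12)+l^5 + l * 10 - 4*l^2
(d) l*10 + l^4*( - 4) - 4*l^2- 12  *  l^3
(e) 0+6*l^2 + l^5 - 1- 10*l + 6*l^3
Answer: b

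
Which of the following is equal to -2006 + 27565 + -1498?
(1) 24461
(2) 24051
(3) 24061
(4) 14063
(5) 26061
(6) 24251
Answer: 3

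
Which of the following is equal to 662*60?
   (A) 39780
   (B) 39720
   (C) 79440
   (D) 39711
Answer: B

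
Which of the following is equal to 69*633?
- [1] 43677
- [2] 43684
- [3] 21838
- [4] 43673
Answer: 1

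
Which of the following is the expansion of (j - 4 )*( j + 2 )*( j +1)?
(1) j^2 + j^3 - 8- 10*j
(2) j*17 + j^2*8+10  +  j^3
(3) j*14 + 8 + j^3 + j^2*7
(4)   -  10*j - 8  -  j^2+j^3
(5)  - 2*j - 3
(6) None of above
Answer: 4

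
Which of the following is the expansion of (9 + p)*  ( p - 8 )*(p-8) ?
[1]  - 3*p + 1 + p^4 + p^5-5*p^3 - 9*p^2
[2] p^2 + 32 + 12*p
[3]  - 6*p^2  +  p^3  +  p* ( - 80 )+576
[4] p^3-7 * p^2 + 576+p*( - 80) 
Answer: 4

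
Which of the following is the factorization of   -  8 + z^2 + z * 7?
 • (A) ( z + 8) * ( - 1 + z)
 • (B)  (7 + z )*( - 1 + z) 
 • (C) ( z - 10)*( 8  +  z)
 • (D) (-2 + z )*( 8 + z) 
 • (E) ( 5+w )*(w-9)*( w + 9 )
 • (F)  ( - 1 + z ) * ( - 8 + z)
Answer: A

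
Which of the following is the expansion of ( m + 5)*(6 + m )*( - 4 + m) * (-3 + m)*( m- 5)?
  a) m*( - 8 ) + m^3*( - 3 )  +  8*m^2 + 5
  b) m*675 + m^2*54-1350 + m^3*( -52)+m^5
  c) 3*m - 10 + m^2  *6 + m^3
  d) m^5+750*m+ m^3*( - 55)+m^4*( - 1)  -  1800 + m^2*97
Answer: d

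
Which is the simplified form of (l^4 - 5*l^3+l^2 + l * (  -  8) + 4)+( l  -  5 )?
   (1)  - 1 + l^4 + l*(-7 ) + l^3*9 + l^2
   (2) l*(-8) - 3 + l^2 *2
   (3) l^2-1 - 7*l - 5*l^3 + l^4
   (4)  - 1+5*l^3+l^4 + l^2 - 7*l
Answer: 3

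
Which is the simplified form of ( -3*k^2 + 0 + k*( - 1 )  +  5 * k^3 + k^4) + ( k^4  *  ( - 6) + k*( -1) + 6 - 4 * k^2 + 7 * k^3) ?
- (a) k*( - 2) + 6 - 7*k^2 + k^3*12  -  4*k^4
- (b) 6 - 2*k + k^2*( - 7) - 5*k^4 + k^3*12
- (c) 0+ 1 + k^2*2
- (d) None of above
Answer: b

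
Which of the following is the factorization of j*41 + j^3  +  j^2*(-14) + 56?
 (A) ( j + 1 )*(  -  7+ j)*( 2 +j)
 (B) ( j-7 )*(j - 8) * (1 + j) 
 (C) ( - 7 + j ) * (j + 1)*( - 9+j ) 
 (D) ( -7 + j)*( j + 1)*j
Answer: B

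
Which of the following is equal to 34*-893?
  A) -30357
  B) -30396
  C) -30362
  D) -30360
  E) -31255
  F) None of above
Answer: C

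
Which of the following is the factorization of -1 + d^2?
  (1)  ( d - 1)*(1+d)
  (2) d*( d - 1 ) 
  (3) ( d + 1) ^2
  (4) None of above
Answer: 1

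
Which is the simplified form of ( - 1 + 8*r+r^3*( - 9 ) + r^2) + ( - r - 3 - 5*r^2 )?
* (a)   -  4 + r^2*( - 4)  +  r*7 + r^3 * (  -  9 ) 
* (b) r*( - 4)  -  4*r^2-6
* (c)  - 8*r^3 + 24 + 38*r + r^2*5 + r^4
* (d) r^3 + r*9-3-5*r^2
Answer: a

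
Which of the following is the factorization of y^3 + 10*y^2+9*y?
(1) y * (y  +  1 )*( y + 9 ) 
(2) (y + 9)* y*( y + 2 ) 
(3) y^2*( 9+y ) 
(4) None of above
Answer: 1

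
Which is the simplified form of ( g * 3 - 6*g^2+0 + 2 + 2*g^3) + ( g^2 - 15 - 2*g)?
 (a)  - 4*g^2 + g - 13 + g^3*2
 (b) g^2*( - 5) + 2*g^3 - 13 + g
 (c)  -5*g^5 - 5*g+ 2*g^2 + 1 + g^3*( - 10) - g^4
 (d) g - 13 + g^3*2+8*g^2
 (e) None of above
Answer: b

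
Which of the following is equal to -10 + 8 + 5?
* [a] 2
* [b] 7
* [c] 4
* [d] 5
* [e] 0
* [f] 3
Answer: f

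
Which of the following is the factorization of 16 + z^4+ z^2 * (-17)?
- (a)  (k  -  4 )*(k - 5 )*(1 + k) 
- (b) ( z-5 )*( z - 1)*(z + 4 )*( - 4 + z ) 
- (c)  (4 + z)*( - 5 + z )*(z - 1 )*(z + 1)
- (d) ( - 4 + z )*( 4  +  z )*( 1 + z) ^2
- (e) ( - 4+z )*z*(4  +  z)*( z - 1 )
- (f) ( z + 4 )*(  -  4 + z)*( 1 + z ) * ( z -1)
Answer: f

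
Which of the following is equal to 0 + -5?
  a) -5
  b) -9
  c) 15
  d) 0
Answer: a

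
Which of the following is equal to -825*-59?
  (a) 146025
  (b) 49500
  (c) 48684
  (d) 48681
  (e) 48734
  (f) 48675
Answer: f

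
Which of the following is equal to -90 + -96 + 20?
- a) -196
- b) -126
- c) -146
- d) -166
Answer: d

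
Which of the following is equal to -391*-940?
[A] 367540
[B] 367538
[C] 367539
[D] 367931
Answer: A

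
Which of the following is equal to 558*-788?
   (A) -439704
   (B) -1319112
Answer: A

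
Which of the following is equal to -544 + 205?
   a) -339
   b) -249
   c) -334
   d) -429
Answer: a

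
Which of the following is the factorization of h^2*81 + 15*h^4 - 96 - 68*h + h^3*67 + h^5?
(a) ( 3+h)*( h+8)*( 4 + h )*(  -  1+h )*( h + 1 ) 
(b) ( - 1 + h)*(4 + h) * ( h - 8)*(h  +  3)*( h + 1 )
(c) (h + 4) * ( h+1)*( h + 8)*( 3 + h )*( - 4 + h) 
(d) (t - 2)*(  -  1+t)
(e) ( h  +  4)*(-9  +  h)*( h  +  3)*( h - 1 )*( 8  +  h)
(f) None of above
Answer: a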